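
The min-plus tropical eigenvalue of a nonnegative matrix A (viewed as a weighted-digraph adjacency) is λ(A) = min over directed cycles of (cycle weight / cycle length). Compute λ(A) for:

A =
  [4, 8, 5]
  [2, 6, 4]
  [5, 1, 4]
λ(A) = 5/2

Enumerate directed cycles and compute their means (weight / length). Sample:
  cycle 0 → 0: weight = 4, length = 1, mean = 4/1 ≈ 4.000
  cycle 1 → 1: weight = 6, length = 1, mean = 6/1 ≈ 6.000
  cycle 2 → 2: weight = 4, length = 1, mean = 4/1 ≈ 4.000
  cycle 0 → 1 → 0: weight = 10, length = 2, mean = 10/2 ≈ 5.000
  cycle 0 → 2 → 0: weight = 10, length = 2, mean = 10/2 ≈ 5.000
  cycle 1 → 0 → 1: weight = 10, length = 2, mean = 10/2 ≈ 5.000
Minimum mean = 2.500, attained e.g. along the cycle 1 → 2 → 1 with weight 5 and length 2. So λ(A) = 5/2 = 5/2.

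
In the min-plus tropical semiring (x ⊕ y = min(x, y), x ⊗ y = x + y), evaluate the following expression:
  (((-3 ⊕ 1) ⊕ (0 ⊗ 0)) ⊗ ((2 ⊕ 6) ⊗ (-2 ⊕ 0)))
(((-3 ⊕ 1) ⊕ (0 ⊗ 0)) ⊗ ((2 ⊕ 6) ⊗ (-2 ⊕ 0))) = -3

Expand innermost to outermost. Recall ⊕ takes the minimum of its arguments and ⊗ takes their sum. Working out the expression (((-3 ⊕ 1) ⊕ (0 ⊗ 0)) ⊗ ((2 ⊕ 6) ⊗ (-2 ⊕ 0))) gives -3.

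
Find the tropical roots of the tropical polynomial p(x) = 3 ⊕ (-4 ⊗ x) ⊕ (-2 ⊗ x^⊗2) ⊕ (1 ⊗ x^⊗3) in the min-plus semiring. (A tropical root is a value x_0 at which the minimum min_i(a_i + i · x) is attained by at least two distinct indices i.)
Roots: {-3, -2, 7}

Each tropical root is a break point of the lower envelope of the lines y = a_i + i · x (there are 4 lines, with slopes 0, 1, ..., 3). Only the lines that attain the minimum somewhere contribute to roots; other lines are dominated. Here the surviving (envelope) indices are i = 3, i = 2, i = 1, i = 0.
Intersections between consecutive envelope lines give the roots: for adjacent envelope indices i < j the intersection is x = (a_i − a_j) / (j − i). Reading off the sorted break points: {-3, -2, 7}.
Verification: at each break x_0, at least two indices attain the minimum of min_i(a_i + i · x_0).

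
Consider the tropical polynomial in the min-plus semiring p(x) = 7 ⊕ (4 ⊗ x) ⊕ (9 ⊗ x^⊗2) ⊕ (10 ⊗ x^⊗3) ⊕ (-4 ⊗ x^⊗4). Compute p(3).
p(3) = 7

A tropical monomial a ⊗ x^⊗i evaluates to a + i · x. Evaluating each term at x = 3:
  Term 0 contributes 7 + 0 · 3 = 7
  Term 1 contributes 4 + 1 · 3 = 7
  Term 2 contributes 9 + 2 · 3 = 15
  Term 3 contributes 10 + 3 · 3 = 19
  Term 4 contributes -4 + 4 · 3 = 8
p(3) = ⊕ of these = min[7, 7, 15, 19, 8] = 7.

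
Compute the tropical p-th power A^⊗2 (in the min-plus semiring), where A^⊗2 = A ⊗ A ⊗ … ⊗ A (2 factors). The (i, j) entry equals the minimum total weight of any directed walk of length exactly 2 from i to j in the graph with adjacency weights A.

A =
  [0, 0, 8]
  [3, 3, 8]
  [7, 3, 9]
A^⊗2 =
  [0, 0, 8]
  [3, 3, 11]
  [6, 6, 11]

Each entry (A^⊗2)_ij equals the minimum over all length-2 walks i = v_0 → v_1 → … → v_2 = j of Σ_t A[v_t][v_{t+1}]. For example, for (i, j) = (0, 2) we minimise over 3 possible intermediate vertex sequences; the minimum is 8, attained along the walk 0 → 0 → 2.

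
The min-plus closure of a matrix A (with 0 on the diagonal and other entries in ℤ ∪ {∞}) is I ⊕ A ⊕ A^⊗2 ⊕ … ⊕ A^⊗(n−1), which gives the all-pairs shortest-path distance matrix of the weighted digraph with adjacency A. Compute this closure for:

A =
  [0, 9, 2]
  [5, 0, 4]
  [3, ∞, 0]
Closure =
  [0, 9, 2]
  [5, 0, 4]
  [3, 12, 0]

This is the Floyd-Warshall all-pairs shortest-path computation. For each intermediate vertex k = 0, 1, …, 2, update dist[i][j] ← min(dist[i][j], dist[i][k] + dist[k][j]). The final matrix gives, for each (i, j), the minimum total weight of any directed path from i to j (possibly empty when i = j).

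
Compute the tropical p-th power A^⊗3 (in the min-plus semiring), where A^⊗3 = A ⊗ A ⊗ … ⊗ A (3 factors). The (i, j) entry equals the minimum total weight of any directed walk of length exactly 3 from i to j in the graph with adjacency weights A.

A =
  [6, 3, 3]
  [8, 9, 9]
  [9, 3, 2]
A^⊗3 =
  [14, 8, 7]
  [19, 14, 13]
  [13, 7, 6]

Each entry (A^⊗3)_ij equals the minimum over all length-3 walks i = v_0 → v_1 → … → v_3 = j of Σ_t A[v_t][v_{t+1}]. For example, for (i, j) = (0, 2) we minimise over 9 possible intermediate vertex sequences; the minimum is 7, attained along the walk 0 → 2 → 2 → 2.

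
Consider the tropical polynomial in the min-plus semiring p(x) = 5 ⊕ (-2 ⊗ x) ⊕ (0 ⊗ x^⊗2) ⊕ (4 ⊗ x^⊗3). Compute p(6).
p(6) = 4

A tropical monomial a ⊗ x^⊗i evaluates to a + i · x. Evaluating each term at x = 6:
  Term 0 contributes 5 + 0 · 6 = 5
  Term 1 contributes -2 + 1 · 6 = 4
  Term 2 contributes 0 + 2 · 6 = 12
  Term 3 contributes 4 + 3 · 6 = 22
p(6) = ⊕ of these = min[5, 4, 12, 22] = 4.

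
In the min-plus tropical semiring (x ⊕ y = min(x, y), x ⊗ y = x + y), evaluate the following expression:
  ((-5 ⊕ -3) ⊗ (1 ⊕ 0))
((-5 ⊕ -3) ⊗ (1 ⊕ 0)) = -5

Expand innermost to outermost. Recall ⊕ takes the minimum of its arguments and ⊗ takes their sum. Working out the expression ((-5 ⊕ -3) ⊗ (1 ⊕ 0)) gives -5.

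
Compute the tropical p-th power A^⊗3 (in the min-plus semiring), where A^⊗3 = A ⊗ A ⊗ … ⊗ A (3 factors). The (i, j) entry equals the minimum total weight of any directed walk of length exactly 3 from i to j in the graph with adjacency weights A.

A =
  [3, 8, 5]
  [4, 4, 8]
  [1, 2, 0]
A^⊗3 =
  [6, 7, 5]
  [9, 10, 8]
  [1, 2, 0]

Each entry (A^⊗3)_ij equals the minimum over all length-3 walks i = v_0 → v_1 → … → v_3 = j of Σ_t A[v_t][v_{t+1}]. For example, for (i, j) = (0, 2) we minimise over 9 possible intermediate vertex sequences; the minimum is 5, attained along the walk 0 → 2 → 2 → 2.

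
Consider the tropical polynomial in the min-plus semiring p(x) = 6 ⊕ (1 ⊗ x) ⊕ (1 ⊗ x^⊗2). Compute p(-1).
p(-1) = -1

A tropical monomial a ⊗ x^⊗i evaluates to a + i · x. Evaluating each term at x = -1:
  Term 0 contributes 6 + 0 · -1 = 6
  Term 1 contributes 1 + 1 · -1 = 0
  Term 2 contributes 1 + 2 · -1 = -1
p(-1) = ⊕ of these = min[6, 0, -1] = -1.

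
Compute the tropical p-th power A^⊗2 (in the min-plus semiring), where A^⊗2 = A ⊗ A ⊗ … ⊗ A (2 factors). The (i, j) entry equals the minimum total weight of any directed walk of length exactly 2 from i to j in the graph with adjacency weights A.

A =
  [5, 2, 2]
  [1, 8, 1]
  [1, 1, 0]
A^⊗2 =
  [3, 3, 2]
  [2, 2, 1]
  [1, 1, 0]

Each entry (A^⊗2)_ij equals the minimum over all length-2 walks i = v_0 → v_1 → … → v_2 = j of Σ_t A[v_t][v_{t+1}]. For example, for (i, j) = (0, 2) we minimise over 3 possible intermediate vertex sequences; the minimum is 2, attained along the walk 0 → 2 → 2.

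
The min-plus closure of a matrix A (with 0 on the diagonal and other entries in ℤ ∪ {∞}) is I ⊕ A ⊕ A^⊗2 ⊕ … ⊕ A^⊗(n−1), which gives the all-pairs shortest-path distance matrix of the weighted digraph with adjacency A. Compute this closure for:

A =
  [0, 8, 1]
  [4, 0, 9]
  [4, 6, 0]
Closure =
  [0, 7, 1]
  [4, 0, 5]
  [4, 6, 0]

This is the Floyd-Warshall all-pairs shortest-path computation. For each intermediate vertex k = 0, 1, …, 2, update dist[i][j] ← min(dist[i][j], dist[i][k] + dist[k][j]). The final matrix gives, for each (i, j), the minimum total weight of any directed path from i to j (possibly empty when i = j).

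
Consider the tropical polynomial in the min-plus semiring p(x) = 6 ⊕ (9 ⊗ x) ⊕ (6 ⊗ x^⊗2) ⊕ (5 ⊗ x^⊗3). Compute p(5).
p(5) = 6

A tropical monomial a ⊗ x^⊗i evaluates to a + i · x. Evaluating each term at x = 5:
  Term 0 contributes 6 + 0 · 5 = 6
  Term 1 contributes 9 + 1 · 5 = 14
  Term 2 contributes 6 + 2 · 5 = 16
  Term 3 contributes 5 + 3 · 5 = 20
p(5) = ⊕ of these = min[6, 14, 16, 20] = 6.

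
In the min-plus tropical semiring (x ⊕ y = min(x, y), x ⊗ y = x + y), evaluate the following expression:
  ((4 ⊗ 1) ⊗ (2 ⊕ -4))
((4 ⊗ 1) ⊗ (2 ⊕ -4)) = 1

Expand innermost to outermost. Recall ⊕ takes the minimum of its arguments and ⊗ takes their sum. Working out the expression ((4 ⊗ 1) ⊗ (2 ⊕ -4)) gives 1.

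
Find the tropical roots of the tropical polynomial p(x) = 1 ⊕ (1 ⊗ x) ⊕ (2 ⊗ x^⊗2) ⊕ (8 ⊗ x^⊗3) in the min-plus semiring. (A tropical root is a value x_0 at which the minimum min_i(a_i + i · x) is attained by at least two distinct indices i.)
Roots: {-6, -1, 0}

Each tropical root is a break point of the lower envelope of the lines y = a_i + i · x (there are 4 lines, with slopes 0, 1, ..., 3). Only the lines that attain the minimum somewhere contribute to roots; other lines are dominated. Here the surviving (envelope) indices are i = 3, i = 2, i = 1, i = 0.
Intersections between consecutive envelope lines give the roots: for adjacent envelope indices i < j the intersection is x = (a_i − a_j) / (j − i). Reading off the sorted break points: {-6, -1, 0}.
Verification: at each break x_0, at least two indices attain the minimum of min_i(a_i + i · x_0).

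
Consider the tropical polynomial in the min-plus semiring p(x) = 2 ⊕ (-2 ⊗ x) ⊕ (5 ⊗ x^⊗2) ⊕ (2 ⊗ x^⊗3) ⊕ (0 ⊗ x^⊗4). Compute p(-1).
p(-1) = -4

A tropical monomial a ⊗ x^⊗i evaluates to a + i · x. Evaluating each term at x = -1:
  Term 0 contributes 2 + 0 · -1 = 2
  Term 1 contributes -2 + 1 · -1 = -3
  Term 2 contributes 5 + 2 · -1 = 3
  Term 3 contributes 2 + 3 · -1 = -1
  Term 4 contributes 0 + 4 · -1 = -4
p(-1) = ⊕ of these = min[2, -3, 3, -1, -4] = -4.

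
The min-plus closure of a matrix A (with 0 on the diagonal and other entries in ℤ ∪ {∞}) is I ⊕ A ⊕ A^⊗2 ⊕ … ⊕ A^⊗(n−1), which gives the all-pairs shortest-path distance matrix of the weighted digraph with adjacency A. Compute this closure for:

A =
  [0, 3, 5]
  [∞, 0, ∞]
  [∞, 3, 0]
Closure =
  [0, 3, 5]
  [∞, 0, ∞]
  [∞, 3, 0]

This is the Floyd-Warshall all-pairs shortest-path computation. For each intermediate vertex k = 0, 1, …, 2, update dist[i][j] ← min(dist[i][j], dist[i][k] + dist[k][j]). The final matrix gives, for each (i, j), the minimum total weight of any directed path from i to j (possibly empty when i = j).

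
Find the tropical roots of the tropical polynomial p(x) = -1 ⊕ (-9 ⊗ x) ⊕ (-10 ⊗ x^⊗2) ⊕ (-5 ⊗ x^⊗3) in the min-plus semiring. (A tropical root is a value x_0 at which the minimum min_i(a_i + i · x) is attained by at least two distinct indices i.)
Roots: {-5, 1, 8}

Each tropical root is a break point of the lower envelope of the lines y = a_i + i · x (there are 4 lines, with slopes 0, 1, ..., 3). Only the lines that attain the minimum somewhere contribute to roots; other lines are dominated. Here the surviving (envelope) indices are i = 3, i = 2, i = 1, i = 0.
Intersections between consecutive envelope lines give the roots: for adjacent envelope indices i < j the intersection is x = (a_i − a_j) / (j − i). Reading off the sorted break points: {-5, 1, 8}.
Verification: at each break x_0, at least two indices attain the minimum of min_i(a_i + i · x_0).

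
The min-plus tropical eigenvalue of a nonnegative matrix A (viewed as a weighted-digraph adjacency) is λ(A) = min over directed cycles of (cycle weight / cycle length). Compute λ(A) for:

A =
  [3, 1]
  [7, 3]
λ(A) = 3

Enumerate directed cycles and compute their means (weight / length). Sample:
  cycle 0 → 0: weight = 3, length = 1, mean = 3/1 ≈ 3.000
  cycle 1 → 1: weight = 3, length = 1, mean = 3/1 ≈ 3.000
  cycle 0 → 1 → 0: weight = 8, length = 2, mean = 8/2 ≈ 4.000
  cycle 1 → 0 → 1: weight = 8, length = 2, mean = 8/2 ≈ 4.000
Minimum mean = 3.000, attained e.g. along the cycle 0 → 0 with weight 3 and length 1. So λ(A) = 3/1 = 3.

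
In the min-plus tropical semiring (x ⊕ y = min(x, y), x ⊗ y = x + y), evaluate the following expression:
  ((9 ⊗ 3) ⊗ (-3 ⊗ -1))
((9 ⊗ 3) ⊗ (-3 ⊗ -1)) = 8

Expand innermost to outermost. Recall ⊕ takes the minimum of its arguments and ⊗ takes their sum. Working out the expression ((9 ⊗ 3) ⊗ (-3 ⊗ -1)) gives 8.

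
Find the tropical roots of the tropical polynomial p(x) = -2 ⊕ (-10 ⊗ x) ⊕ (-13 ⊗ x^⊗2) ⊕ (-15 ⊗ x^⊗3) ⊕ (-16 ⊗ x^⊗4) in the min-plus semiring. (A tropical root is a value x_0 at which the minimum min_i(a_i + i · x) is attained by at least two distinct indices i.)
Roots: {1, 2, 3, 8}

Each tropical root is a break point of the lower envelope of the lines y = a_i + i · x (there are 5 lines, with slopes 0, 1, ..., 4). Only the lines that attain the minimum somewhere contribute to roots; other lines are dominated. Here the surviving (envelope) indices are i = 4, i = 3, i = 2, i = 1, i = 0.
Intersections between consecutive envelope lines give the roots: for adjacent envelope indices i < j the intersection is x = (a_i − a_j) / (j − i). Reading off the sorted break points: {1, 2, 3, 8}.
Verification: at each break x_0, at least two indices attain the minimum of min_i(a_i + i · x_0).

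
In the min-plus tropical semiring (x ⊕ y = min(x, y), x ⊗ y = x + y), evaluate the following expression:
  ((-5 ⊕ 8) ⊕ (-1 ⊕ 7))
((-5 ⊕ 8) ⊕ (-1 ⊕ 7)) = -5

Expand innermost to outermost. Recall ⊕ takes the minimum of its arguments and ⊗ takes their sum. Working out the expression ((-5 ⊕ 8) ⊕ (-1 ⊕ 7)) gives -5.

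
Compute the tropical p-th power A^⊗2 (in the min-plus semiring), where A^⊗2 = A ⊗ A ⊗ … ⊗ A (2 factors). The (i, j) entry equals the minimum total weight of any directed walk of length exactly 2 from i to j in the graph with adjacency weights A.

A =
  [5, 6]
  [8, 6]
A^⊗2 =
  [10, 11]
  [13, 12]

Each entry (A^⊗2)_ij equals the minimum over all length-2 walks i = v_0 → v_1 → … → v_2 = j of Σ_t A[v_t][v_{t+1}]. For example, for (i, j) = (0, 1) we minimise over 2 possible intermediate vertex sequences; the minimum is 11, attained along the walk 0 → 0 → 1.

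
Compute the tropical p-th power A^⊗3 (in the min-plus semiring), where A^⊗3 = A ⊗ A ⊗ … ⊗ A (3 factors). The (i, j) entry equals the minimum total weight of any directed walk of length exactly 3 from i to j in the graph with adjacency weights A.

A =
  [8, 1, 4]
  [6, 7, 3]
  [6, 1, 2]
A^⊗3 =
  [10, 5, 6]
  [10, 6, 7]
  [9, 5, 6]

Each entry (A^⊗3)_ij equals the minimum over all length-3 walks i = v_0 → v_1 → … → v_3 = j of Σ_t A[v_t][v_{t+1}]. For example, for (i, j) = (0, 2) we minimise over 9 possible intermediate vertex sequences; the minimum is 6, attained along the walk 0 → 1 → 2 → 2.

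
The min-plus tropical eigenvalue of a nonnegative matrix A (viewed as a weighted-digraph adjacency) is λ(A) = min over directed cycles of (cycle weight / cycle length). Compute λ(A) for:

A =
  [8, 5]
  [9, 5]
λ(A) = 5

Enumerate directed cycles and compute their means (weight / length). Sample:
  cycle 0 → 0: weight = 8, length = 1, mean = 8/1 ≈ 8.000
  cycle 1 → 1: weight = 5, length = 1, mean = 5/1 ≈ 5.000
  cycle 0 → 1 → 0: weight = 14, length = 2, mean = 14/2 ≈ 7.000
  cycle 1 → 0 → 1: weight = 14, length = 2, mean = 14/2 ≈ 7.000
Minimum mean = 5.000, attained e.g. along the cycle 1 → 1 with weight 5 and length 1. So λ(A) = 5/1 = 5.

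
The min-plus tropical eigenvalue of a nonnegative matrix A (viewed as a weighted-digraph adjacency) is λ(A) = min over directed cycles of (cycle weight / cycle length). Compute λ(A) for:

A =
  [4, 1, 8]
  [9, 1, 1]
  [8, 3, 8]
λ(A) = 1

Enumerate directed cycles and compute their means (weight / length). Sample:
  cycle 0 → 0: weight = 4, length = 1, mean = 4/1 ≈ 4.000
  cycle 1 → 1: weight = 1, length = 1, mean = 1/1 ≈ 1.000
  cycle 2 → 2: weight = 8, length = 1, mean = 8/1 ≈ 8.000
  cycle 0 → 1 → 0: weight = 10, length = 2, mean = 10/2 ≈ 5.000
  cycle 0 → 2 → 0: weight = 16, length = 2, mean = 16/2 ≈ 8.000
  cycle 1 → 0 → 1: weight = 10, length = 2, mean = 10/2 ≈ 5.000
Minimum mean = 1.000, attained e.g. along the cycle 1 → 1 with weight 1 and length 1. So λ(A) = 1/1 = 1.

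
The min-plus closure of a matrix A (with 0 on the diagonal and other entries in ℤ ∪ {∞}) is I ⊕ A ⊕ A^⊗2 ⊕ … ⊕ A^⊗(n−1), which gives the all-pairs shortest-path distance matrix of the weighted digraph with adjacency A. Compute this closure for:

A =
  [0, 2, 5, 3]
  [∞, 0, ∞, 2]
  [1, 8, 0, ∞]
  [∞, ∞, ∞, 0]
Closure =
  [0, 2, 5, 3]
  [∞, 0, ∞, 2]
  [1, 3, 0, 4]
  [∞, ∞, ∞, 0]

This is the Floyd-Warshall all-pairs shortest-path computation. For each intermediate vertex k = 0, 1, …, 3, update dist[i][j] ← min(dist[i][j], dist[i][k] + dist[k][j]). The final matrix gives, for each (i, j), the minimum total weight of any directed path from i to j (possibly empty when i = j).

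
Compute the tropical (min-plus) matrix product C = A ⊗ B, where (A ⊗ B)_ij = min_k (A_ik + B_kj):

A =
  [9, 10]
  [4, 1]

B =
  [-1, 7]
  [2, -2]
A ⊗ B =
  [8, 8]
  [3, -1]

Apply the min-plus product entry-by-entry:
  C[0][0] = min over k of (A[0][0] + B[0][0] = 9 + -1 = 8, A[0][1] + B[1][0] = 10 + 2 = 12) = 8 (attained at k = 0)
  C[0][1] = min over k of (A[0][0] + B[0][1] = 9 + 7 = 16, A[0][1] + B[1][1] = 10 + -2 = 8) = 8 (attained at k = 1)
  C[1][0] = min over k of (A[1][0] + B[0][0] = 4 + -1 = 3, A[1][1] + B[1][0] = 1 + 2 = 3) = 3 (attained at k = 0)
  C[1][1] = min over k of (A[1][0] + B[0][1] = 4 + 7 = 11, A[1][1] + B[1][1] = 1 + -2 = -1) = -1 (attained at k = 1)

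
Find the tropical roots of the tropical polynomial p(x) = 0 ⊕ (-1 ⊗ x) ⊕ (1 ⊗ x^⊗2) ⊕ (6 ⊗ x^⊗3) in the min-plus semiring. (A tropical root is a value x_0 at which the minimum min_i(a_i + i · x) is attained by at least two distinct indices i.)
Roots: {-5, -2, 1}

Each tropical root is a break point of the lower envelope of the lines y = a_i + i · x (there are 4 lines, with slopes 0, 1, ..., 3). Only the lines that attain the minimum somewhere contribute to roots; other lines are dominated. Here the surviving (envelope) indices are i = 3, i = 2, i = 1, i = 0.
Intersections between consecutive envelope lines give the roots: for adjacent envelope indices i < j the intersection is x = (a_i − a_j) / (j − i). Reading off the sorted break points: {-5, -2, 1}.
Verification: at each break x_0, at least two indices attain the minimum of min_i(a_i + i · x_0).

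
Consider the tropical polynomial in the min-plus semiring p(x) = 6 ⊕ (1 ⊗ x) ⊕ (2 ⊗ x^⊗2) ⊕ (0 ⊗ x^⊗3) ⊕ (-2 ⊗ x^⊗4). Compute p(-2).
p(-2) = -10

A tropical monomial a ⊗ x^⊗i evaluates to a + i · x. Evaluating each term at x = -2:
  Term 0 contributes 6 + 0 · -2 = 6
  Term 1 contributes 1 + 1 · -2 = -1
  Term 2 contributes 2 + 2 · -2 = -2
  Term 3 contributes 0 + 3 · -2 = -6
  Term 4 contributes -2 + 4 · -2 = -10
p(-2) = ⊕ of these = min[6, -1, -2, -6, -10] = -10.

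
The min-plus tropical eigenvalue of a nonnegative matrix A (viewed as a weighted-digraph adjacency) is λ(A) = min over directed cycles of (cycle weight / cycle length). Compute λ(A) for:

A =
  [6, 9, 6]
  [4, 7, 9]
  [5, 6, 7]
λ(A) = 16/3

Enumerate directed cycles and compute their means (weight / length). Sample:
  cycle 0 → 0: weight = 6, length = 1, mean = 6/1 ≈ 6.000
  cycle 1 → 1: weight = 7, length = 1, mean = 7/1 ≈ 7.000
  cycle 2 → 2: weight = 7, length = 1, mean = 7/1 ≈ 7.000
  cycle 0 → 1 → 0: weight = 13, length = 2, mean = 13/2 ≈ 6.500
  cycle 0 → 2 → 0: weight = 11, length = 2, mean = 11/2 ≈ 5.500
  cycle 1 → 0 → 1: weight = 13, length = 2, mean = 13/2 ≈ 6.500
Minimum mean = 5.333, attained e.g. along the cycle 0 → 2 → 1 → 0 with weight 16 and length 3. So λ(A) = 16/3 = 16/3.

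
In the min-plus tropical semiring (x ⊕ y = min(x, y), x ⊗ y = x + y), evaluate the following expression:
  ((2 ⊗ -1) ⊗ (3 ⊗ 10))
((2 ⊗ -1) ⊗ (3 ⊗ 10)) = 14

Expand innermost to outermost. Recall ⊕ takes the minimum of its arguments and ⊗ takes their sum. Working out the expression ((2 ⊗ -1) ⊗ (3 ⊗ 10)) gives 14.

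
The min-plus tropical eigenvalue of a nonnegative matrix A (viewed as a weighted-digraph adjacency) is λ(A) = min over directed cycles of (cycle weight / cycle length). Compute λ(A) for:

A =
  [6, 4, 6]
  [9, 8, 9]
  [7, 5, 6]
λ(A) = 6

Enumerate directed cycles and compute their means (weight / length). Sample:
  cycle 0 → 0: weight = 6, length = 1, mean = 6/1 ≈ 6.000
  cycle 1 → 1: weight = 8, length = 1, mean = 8/1 ≈ 8.000
  cycle 2 → 2: weight = 6, length = 1, mean = 6/1 ≈ 6.000
  cycle 0 → 1 → 0: weight = 13, length = 2, mean = 13/2 ≈ 6.500
  cycle 0 → 2 → 0: weight = 13, length = 2, mean = 13/2 ≈ 6.500
  cycle 1 → 0 → 1: weight = 13, length = 2, mean = 13/2 ≈ 6.500
Minimum mean = 6.000, attained e.g. along the cycle 0 → 0 with weight 6 and length 1. So λ(A) = 6/1 = 6.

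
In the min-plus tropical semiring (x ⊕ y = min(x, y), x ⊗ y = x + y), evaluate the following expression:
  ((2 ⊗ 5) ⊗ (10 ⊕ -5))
((2 ⊗ 5) ⊗ (10 ⊕ -5)) = 2

Expand innermost to outermost. Recall ⊕ takes the minimum of its arguments and ⊗ takes their sum. Working out the expression ((2 ⊗ 5) ⊗ (10 ⊕ -5)) gives 2.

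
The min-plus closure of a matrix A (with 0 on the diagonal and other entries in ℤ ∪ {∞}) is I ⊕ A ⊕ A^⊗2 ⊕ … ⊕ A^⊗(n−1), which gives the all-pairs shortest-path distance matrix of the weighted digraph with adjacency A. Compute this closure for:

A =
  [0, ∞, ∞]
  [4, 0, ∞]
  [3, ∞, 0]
Closure =
  [0, ∞, ∞]
  [4, 0, ∞]
  [3, ∞, 0]

This is the Floyd-Warshall all-pairs shortest-path computation. For each intermediate vertex k = 0, 1, …, 2, update dist[i][j] ← min(dist[i][j], dist[i][k] + dist[k][j]). The final matrix gives, for each (i, j), the minimum total weight of any directed path from i to j (possibly empty when i = j).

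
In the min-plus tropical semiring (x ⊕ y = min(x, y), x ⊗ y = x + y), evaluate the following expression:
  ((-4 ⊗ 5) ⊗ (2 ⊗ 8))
((-4 ⊗ 5) ⊗ (2 ⊗ 8)) = 11

Expand innermost to outermost. Recall ⊕ takes the minimum of its arguments and ⊗ takes their sum. Working out the expression ((-4 ⊗ 5) ⊗ (2 ⊗ 8)) gives 11.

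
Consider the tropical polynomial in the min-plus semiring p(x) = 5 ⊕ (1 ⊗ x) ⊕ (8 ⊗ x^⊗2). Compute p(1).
p(1) = 2

A tropical monomial a ⊗ x^⊗i evaluates to a + i · x. Evaluating each term at x = 1:
  Term 0 contributes 5 + 0 · 1 = 5
  Term 1 contributes 1 + 1 · 1 = 2
  Term 2 contributes 8 + 2 · 1 = 10
p(1) = ⊕ of these = min[5, 2, 10] = 2.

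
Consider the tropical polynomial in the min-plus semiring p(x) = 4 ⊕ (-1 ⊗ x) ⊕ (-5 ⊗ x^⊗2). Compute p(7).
p(7) = 4

A tropical monomial a ⊗ x^⊗i evaluates to a + i · x. Evaluating each term at x = 7:
  Term 0 contributes 4 + 0 · 7 = 4
  Term 1 contributes -1 + 1 · 7 = 6
  Term 2 contributes -5 + 2 · 7 = 9
p(7) = ⊕ of these = min[4, 6, 9] = 4.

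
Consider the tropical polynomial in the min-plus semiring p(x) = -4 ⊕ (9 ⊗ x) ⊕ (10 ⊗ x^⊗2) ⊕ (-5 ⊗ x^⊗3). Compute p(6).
p(6) = -4

A tropical monomial a ⊗ x^⊗i evaluates to a + i · x. Evaluating each term at x = 6:
  Term 0 contributes -4 + 0 · 6 = -4
  Term 1 contributes 9 + 1 · 6 = 15
  Term 2 contributes 10 + 2 · 6 = 22
  Term 3 contributes -5 + 3 · 6 = 13
p(6) = ⊕ of these = min[-4, 15, 22, 13] = -4.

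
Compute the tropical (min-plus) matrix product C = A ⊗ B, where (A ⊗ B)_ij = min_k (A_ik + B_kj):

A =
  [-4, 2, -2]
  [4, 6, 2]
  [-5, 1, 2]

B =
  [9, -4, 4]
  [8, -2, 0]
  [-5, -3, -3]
A ⊗ B =
  [-7, -8, -5]
  [-3, -1, -1]
  [-3, -9, -1]

Apply the min-plus product entry-by-entry:
  C[0][0] = min over k of (A[0][0] + B[0][0] = -4 + 9 = 5, A[0][1] + B[1][0] = 2 + 8 = 10, A[0][2] + B[2][0] = -2 + -5 = -7) = -7 (attained at k = 2)
  C[0][1] = min over k of (A[0][0] + B[0][1] = -4 + -4 = -8, A[0][1] + B[1][1] = 2 + -2 = 0, A[0][2] + B[2][1] = -2 + -3 = -5) = -8 (attained at k = 0)
  C[0][2] = min over k of (A[0][0] + B[0][2] = -4 + 4 = 0, A[0][1] + B[1][2] = 2 + 0 = 2, A[0][2] + B[2][2] = -2 + -3 = -5) = -5 (attained at k = 2)
  C[1][0] = min over k of (A[1][0] + B[0][0] = 4 + 9 = 13, A[1][1] + B[1][0] = 6 + 8 = 14, A[1][2] + B[2][0] = 2 + -5 = -3) = -3 (attained at k = 2)
  C[1][1] = min over k of (A[1][0] + B[0][1] = 4 + -4 = 0, A[1][1] + B[1][1] = 6 + -2 = 4, A[1][2] + B[2][1] = 2 + -3 = -1) = -1 (attained at k = 2)
  C[1][2] = min over k of (A[1][0] + B[0][2] = 4 + 4 = 8, A[1][1] + B[1][2] = 6 + 0 = 6, A[1][2] + B[2][2] = 2 + -3 = -1) = -1 (attained at k = 2)
  C[2][0] = min over k of (A[2][0] + B[0][0] = -5 + 9 = 4, A[2][1] + B[1][0] = 1 + 8 = 9, A[2][2] + B[2][0] = 2 + -5 = -3) = -3 (attained at k = 2)
  C[2][1] = min over k of (A[2][0] + B[0][1] = -5 + -4 = -9, A[2][1] + B[1][1] = 1 + -2 = -1, A[2][2] + B[2][1] = 2 + -3 = -1) = -9 (attained at k = 0)
  C[2][2] = min over k of (A[2][0] + B[0][2] = -5 + 4 = -1, A[2][1] + B[1][2] = 1 + 0 = 1, A[2][2] + B[2][2] = 2 + -3 = -1) = -1 (attained at k = 0)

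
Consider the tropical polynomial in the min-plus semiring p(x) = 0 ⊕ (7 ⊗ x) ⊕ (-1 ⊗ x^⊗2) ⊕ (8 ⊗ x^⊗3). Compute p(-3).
p(-3) = -7

A tropical monomial a ⊗ x^⊗i evaluates to a + i · x. Evaluating each term at x = -3:
  Term 0 contributes 0 + 0 · -3 = 0
  Term 1 contributes 7 + 1 · -3 = 4
  Term 2 contributes -1 + 2 · -3 = -7
  Term 3 contributes 8 + 3 · -3 = -1
p(-3) = ⊕ of these = min[0, 4, -7, -1] = -7.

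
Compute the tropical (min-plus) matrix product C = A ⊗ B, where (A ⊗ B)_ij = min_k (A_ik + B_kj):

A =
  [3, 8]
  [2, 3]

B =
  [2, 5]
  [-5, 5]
A ⊗ B =
  [3, 8]
  [-2, 7]

Apply the min-plus product entry-by-entry:
  C[0][0] = min over k of (A[0][0] + B[0][0] = 3 + 2 = 5, A[0][1] + B[1][0] = 8 + -5 = 3) = 3 (attained at k = 1)
  C[0][1] = min over k of (A[0][0] + B[0][1] = 3 + 5 = 8, A[0][1] + B[1][1] = 8 + 5 = 13) = 8 (attained at k = 0)
  C[1][0] = min over k of (A[1][0] + B[0][0] = 2 + 2 = 4, A[1][1] + B[1][0] = 3 + -5 = -2) = -2 (attained at k = 1)
  C[1][1] = min over k of (A[1][0] + B[0][1] = 2 + 5 = 7, A[1][1] + B[1][1] = 3 + 5 = 8) = 7 (attained at k = 0)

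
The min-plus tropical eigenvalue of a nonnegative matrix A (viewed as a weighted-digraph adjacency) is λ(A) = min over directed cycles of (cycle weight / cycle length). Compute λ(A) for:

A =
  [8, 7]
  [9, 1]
λ(A) = 1

Enumerate directed cycles and compute their means (weight / length). Sample:
  cycle 0 → 0: weight = 8, length = 1, mean = 8/1 ≈ 8.000
  cycle 1 → 1: weight = 1, length = 1, mean = 1/1 ≈ 1.000
  cycle 0 → 1 → 0: weight = 16, length = 2, mean = 16/2 ≈ 8.000
  cycle 1 → 0 → 1: weight = 16, length = 2, mean = 16/2 ≈ 8.000
Minimum mean = 1.000, attained e.g. along the cycle 1 → 1 with weight 1 and length 1. So λ(A) = 1/1 = 1.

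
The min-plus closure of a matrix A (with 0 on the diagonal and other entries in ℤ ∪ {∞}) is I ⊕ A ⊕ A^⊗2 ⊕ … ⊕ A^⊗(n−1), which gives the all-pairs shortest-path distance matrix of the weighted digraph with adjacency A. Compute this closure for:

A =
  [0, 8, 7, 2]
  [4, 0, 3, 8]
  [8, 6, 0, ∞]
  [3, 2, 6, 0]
Closure =
  [0, 4, 7, 2]
  [4, 0, 3, 6]
  [8, 6, 0, 10]
  [3, 2, 5, 0]

This is the Floyd-Warshall all-pairs shortest-path computation. For each intermediate vertex k = 0, 1, …, 3, update dist[i][j] ← min(dist[i][j], dist[i][k] + dist[k][j]). The final matrix gives, for each (i, j), the minimum total weight of any directed path from i to j (possibly empty when i = j).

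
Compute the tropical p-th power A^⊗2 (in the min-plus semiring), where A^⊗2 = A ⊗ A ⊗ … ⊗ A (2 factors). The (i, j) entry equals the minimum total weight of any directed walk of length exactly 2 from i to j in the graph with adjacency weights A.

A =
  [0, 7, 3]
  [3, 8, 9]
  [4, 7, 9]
A^⊗2 =
  [0, 7, 3]
  [3, 10, 6]
  [4, 11, 7]

Each entry (A^⊗2)_ij equals the minimum over all length-2 walks i = v_0 → v_1 → … → v_2 = j of Σ_t A[v_t][v_{t+1}]. For example, for (i, j) = (0, 2) we minimise over 3 possible intermediate vertex sequences; the minimum is 3, attained along the walk 0 → 0 → 2.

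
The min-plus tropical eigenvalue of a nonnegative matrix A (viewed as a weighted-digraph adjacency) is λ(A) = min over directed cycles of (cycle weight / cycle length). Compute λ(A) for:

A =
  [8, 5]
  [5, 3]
λ(A) = 3

Enumerate directed cycles and compute their means (weight / length). Sample:
  cycle 0 → 0: weight = 8, length = 1, mean = 8/1 ≈ 8.000
  cycle 1 → 1: weight = 3, length = 1, mean = 3/1 ≈ 3.000
  cycle 0 → 1 → 0: weight = 10, length = 2, mean = 10/2 ≈ 5.000
  cycle 1 → 0 → 1: weight = 10, length = 2, mean = 10/2 ≈ 5.000
Minimum mean = 3.000, attained e.g. along the cycle 1 → 1 with weight 3 and length 1. So λ(A) = 3/1 = 3.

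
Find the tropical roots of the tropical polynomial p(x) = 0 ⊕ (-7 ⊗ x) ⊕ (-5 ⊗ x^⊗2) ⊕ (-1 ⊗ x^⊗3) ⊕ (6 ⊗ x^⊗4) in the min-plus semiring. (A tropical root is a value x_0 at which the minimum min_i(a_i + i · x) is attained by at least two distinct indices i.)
Roots: {-7, -4, -2, 7}

Each tropical root is a break point of the lower envelope of the lines y = a_i + i · x (there are 5 lines, with slopes 0, 1, ..., 4). Only the lines that attain the minimum somewhere contribute to roots; other lines are dominated. Here the surviving (envelope) indices are i = 4, i = 3, i = 2, i = 1, i = 0.
Intersections between consecutive envelope lines give the roots: for adjacent envelope indices i < j the intersection is x = (a_i − a_j) / (j − i). Reading off the sorted break points: {-7, -4, -2, 7}.
Verification: at each break x_0, at least two indices attain the minimum of min_i(a_i + i · x_0).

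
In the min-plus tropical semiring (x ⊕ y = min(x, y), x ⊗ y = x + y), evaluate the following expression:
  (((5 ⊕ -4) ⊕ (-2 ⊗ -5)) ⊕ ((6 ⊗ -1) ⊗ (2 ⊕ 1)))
(((5 ⊕ -4) ⊕ (-2 ⊗ -5)) ⊕ ((6 ⊗ -1) ⊗ (2 ⊕ 1))) = -7

Expand innermost to outermost. Recall ⊕ takes the minimum of its arguments and ⊗ takes their sum. Working out the expression (((5 ⊕ -4) ⊕ (-2 ⊗ -5)) ⊕ ((6 ⊗ -1) ⊗ (2 ⊕ 1))) gives -7.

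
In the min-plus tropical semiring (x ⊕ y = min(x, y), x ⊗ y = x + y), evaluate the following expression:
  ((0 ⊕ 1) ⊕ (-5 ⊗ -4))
((0 ⊕ 1) ⊕ (-5 ⊗ -4)) = -9

Expand innermost to outermost. Recall ⊕ takes the minimum of its arguments and ⊗ takes their sum. Working out the expression ((0 ⊕ 1) ⊕ (-5 ⊗ -4)) gives -9.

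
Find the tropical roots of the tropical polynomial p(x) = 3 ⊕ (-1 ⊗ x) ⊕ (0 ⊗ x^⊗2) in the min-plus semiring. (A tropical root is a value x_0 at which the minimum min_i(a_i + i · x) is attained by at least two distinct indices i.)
Roots: {-1, 4}

Each tropical root is a break point of the lower envelope of the lines y = a_i + i · x (there are 3 lines, with slopes 0, 1, ..., 2). Only the lines that attain the minimum somewhere contribute to roots; other lines are dominated. Here the surviving (envelope) indices are i = 2, i = 1, i = 0.
Intersections between consecutive envelope lines give the roots: for adjacent envelope indices i < j the intersection is x = (a_i − a_j) / (j − i). Reading off the sorted break points: {-1, 4}.
Verification: at each break x_0, at least two indices attain the minimum of min_i(a_i + i · x_0).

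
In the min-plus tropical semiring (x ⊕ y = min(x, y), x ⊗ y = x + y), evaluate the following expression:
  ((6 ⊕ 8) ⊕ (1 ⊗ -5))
((6 ⊕ 8) ⊕ (1 ⊗ -5)) = -4

Expand innermost to outermost. Recall ⊕ takes the minimum of its arguments and ⊗ takes their sum. Working out the expression ((6 ⊕ 8) ⊕ (1 ⊗ -5)) gives -4.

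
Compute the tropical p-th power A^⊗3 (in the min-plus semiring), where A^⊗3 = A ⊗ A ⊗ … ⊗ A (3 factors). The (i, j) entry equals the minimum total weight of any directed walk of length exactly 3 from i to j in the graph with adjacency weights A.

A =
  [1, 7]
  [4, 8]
A^⊗3 =
  [3, 9]
  [6, 12]

Each entry (A^⊗3)_ij equals the minimum over all length-3 walks i = v_0 → v_1 → … → v_3 = j of Σ_t A[v_t][v_{t+1}]. For example, for (i, j) = (0, 1) we minimise over 4 possible intermediate vertex sequences; the minimum is 9, attained along the walk 0 → 0 → 0 → 1.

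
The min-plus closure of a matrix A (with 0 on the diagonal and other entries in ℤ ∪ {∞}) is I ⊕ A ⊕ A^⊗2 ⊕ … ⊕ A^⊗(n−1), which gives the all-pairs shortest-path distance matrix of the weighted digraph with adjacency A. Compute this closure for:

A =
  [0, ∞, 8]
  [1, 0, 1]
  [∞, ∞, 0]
Closure =
  [0, ∞, 8]
  [1, 0, 1]
  [∞, ∞, 0]

This is the Floyd-Warshall all-pairs shortest-path computation. For each intermediate vertex k = 0, 1, …, 2, update dist[i][j] ← min(dist[i][j], dist[i][k] + dist[k][j]). The final matrix gives, for each (i, j), the minimum total weight of any directed path from i to j (possibly empty when i = j).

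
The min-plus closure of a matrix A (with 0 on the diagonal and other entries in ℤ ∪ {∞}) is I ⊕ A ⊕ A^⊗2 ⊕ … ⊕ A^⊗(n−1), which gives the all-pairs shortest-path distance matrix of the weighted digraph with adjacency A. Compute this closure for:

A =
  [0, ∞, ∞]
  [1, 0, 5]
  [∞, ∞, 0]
Closure =
  [0, ∞, ∞]
  [1, 0, 5]
  [∞, ∞, 0]

This is the Floyd-Warshall all-pairs shortest-path computation. For each intermediate vertex k = 0, 1, …, 2, update dist[i][j] ← min(dist[i][j], dist[i][k] + dist[k][j]). The final matrix gives, for each (i, j), the minimum total weight of any directed path from i to j (possibly empty when i = j).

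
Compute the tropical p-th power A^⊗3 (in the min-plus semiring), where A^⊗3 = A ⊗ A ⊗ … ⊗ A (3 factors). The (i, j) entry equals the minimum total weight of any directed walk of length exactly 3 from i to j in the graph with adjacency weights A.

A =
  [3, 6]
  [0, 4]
A^⊗3 =
  [9, 12]
  [6, 9]

Each entry (A^⊗3)_ij equals the minimum over all length-3 walks i = v_0 → v_1 → … → v_3 = j of Σ_t A[v_t][v_{t+1}]. For example, for (i, j) = (0, 1) we minimise over 4 possible intermediate vertex sequences; the minimum is 12, attained along the walk 0 → 0 → 0 → 1.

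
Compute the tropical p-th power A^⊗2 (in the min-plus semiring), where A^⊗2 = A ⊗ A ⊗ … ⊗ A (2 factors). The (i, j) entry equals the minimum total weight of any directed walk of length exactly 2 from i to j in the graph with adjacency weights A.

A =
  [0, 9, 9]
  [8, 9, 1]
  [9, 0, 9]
A^⊗2 =
  [0, 9, 9]
  [8, 1, 10]
  [8, 9, 1]

Each entry (A^⊗2)_ij equals the minimum over all length-2 walks i = v_0 → v_1 → … → v_2 = j of Σ_t A[v_t][v_{t+1}]. For example, for (i, j) = (0, 2) we minimise over 3 possible intermediate vertex sequences; the minimum is 9, attained along the walk 0 → 0 → 2.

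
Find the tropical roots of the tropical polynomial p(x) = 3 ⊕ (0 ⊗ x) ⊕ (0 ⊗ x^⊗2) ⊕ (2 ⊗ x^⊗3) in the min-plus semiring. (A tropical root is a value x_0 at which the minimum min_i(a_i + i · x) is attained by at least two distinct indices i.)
Roots: {-2, 0, 3}

Each tropical root is a break point of the lower envelope of the lines y = a_i + i · x (there are 4 lines, with slopes 0, 1, ..., 3). Only the lines that attain the minimum somewhere contribute to roots; other lines are dominated. Here the surviving (envelope) indices are i = 3, i = 2, i = 1, i = 0.
Intersections between consecutive envelope lines give the roots: for adjacent envelope indices i < j the intersection is x = (a_i − a_j) / (j − i). Reading off the sorted break points: {-2, 0, 3}.
Verification: at each break x_0, at least two indices attain the minimum of min_i(a_i + i · x_0).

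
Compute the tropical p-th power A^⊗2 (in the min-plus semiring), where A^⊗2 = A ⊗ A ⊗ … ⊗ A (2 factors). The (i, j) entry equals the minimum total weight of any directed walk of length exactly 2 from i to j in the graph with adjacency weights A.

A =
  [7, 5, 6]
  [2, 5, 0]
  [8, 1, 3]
A^⊗2 =
  [7, 7, 5]
  [7, 1, 3]
  [3, 4, 1]

Each entry (A^⊗2)_ij equals the minimum over all length-2 walks i = v_0 → v_1 → … → v_2 = j of Σ_t A[v_t][v_{t+1}]. For example, for (i, j) = (0, 2) we minimise over 3 possible intermediate vertex sequences; the minimum is 5, attained along the walk 0 → 1 → 2.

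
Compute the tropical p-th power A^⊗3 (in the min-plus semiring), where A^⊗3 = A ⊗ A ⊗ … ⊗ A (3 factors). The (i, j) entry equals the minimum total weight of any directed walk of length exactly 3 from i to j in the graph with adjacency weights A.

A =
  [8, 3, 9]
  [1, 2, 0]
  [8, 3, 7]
A^⊗3 =
  [6, 6, 5]
  [4, 5, 3]
  [6, 6, 5]

Each entry (A^⊗3)_ij equals the minimum over all length-3 walks i = v_0 → v_1 → … → v_3 = j of Σ_t A[v_t][v_{t+1}]. For example, for (i, j) = (0, 2) we minimise over 9 possible intermediate vertex sequences; the minimum is 5, attained along the walk 0 → 1 → 1 → 2.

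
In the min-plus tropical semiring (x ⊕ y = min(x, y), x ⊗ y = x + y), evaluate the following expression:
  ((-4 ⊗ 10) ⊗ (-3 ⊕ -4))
((-4 ⊗ 10) ⊗ (-3 ⊕ -4)) = 2

Expand innermost to outermost. Recall ⊕ takes the minimum of its arguments and ⊗ takes their sum. Working out the expression ((-4 ⊗ 10) ⊗ (-3 ⊕ -4)) gives 2.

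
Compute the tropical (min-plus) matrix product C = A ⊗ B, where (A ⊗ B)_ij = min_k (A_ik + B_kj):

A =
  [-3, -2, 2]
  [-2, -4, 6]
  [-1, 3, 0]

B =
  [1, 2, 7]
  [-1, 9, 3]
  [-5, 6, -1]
A ⊗ B =
  [-3, -1, 1]
  [-5, 0, -1]
  [-5, 1, -1]

Apply the min-plus product entry-by-entry:
  C[0][0] = min over k of (A[0][0] + B[0][0] = -3 + 1 = -2, A[0][1] + B[1][0] = -2 + -1 = -3, A[0][2] + B[2][0] = 2 + -5 = -3) = -3 (attained at k = 1)
  C[0][1] = min over k of (A[0][0] + B[0][1] = -3 + 2 = -1, A[0][1] + B[1][1] = -2 + 9 = 7, A[0][2] + B[2][1] = 2 + 6 = 8) = -1 (attained at k = 0)
  C[0][2] = min over k of (A[0][0] + B[0][2] = -3 + 7 = 4, A[0][1] + B[1][2] = -2 + 3 = 1, A[0][2] + B[2][2] = 2 + -1 = 1) = 1 (attained at k = 1)
  C[1][0] = min over k of (A[1][0] + B[0][0] = -2 + 1 = -1, A[1][1] + B[1][0] = -4 + -1 = -5, A[1][2] + B[2][0] = 6 + -5 = 1) = -5 (attained at k = 1)
  C[1][1] = min over k of (A[1][0] + B[0][1] = -2 + 2 = 0, A[1][1] + B[1][1] = -4 + 9 = 5, A[1][2] + B[2][1] = 6 + 6 = 12) = 0 (attained at k = 0)
  C[1][2] = min over k of (A[1][0] + B[0][2] = -2 + 7 = 5, A[1][1] + B[1][2] = -4 + 3 = -1, A[1][2] + B[2][2] = 6 + -1 = 5) = -1 (attained at k = 1)
  C[2][0] = min over k of (A[2][0] + B[0][0] = -1 + 1 = 0, A[2][1] + B[1][0] = 3 + -1 = 2, A[2][2] + B[2][0] = 0 + -5 = -5) = -5 (attained at k = 2)
  C[2][1] = min over k of (A[2][0] + B[0][1] = -1 + 2 = 1, A[2][1] + B[1][1] = 3 + 9 = 12, A[2][2] + B[2][1] = 0 + 6 = 6) = 1 (attained at k = 0)
  C[2][2] = min over k of (A[2][0] + B[0][2] = -1 + 7 = 6, A[2][1] + B[1][2] = 3 + 3 = 6, A[2][2] + B[2][2] = 0 + -1 = -1) = -1 (attained at k = 2)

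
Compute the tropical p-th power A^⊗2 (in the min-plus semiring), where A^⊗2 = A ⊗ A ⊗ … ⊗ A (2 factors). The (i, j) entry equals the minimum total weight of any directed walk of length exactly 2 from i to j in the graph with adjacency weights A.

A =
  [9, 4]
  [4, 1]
A^⊗2 =
  [8, 5]
  [5, 2]

Each entry (A^⊗2)_ij equals the minimum over all length-2 walks i = v_0 → v_1 → … → v_2 = j of Σ_t A[v_t][v_{t+1}]. For example, for (i, j) = (0, 1) we minimise over 2 possible intermediate vertex sequences; the minimum is 5, attained along the walk 0 → 1 → 1.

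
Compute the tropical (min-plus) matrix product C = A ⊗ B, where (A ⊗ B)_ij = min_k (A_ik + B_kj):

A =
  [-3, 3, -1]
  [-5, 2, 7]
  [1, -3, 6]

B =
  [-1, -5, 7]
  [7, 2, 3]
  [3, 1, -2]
A ⊗ B =
  [-4, -8, -3]
  [-6, -10, 2]
  [0, -4, 0]

Apply the min-plus product entry-by-entry:
  C[0][0] = min over k of (A[0][0] + B[0][0] = -3 + -1 = -4, A[0][1] + B[1][0] = 3 + 7 = 10, A[0][2] + B[2][0] = -1 + 3 = 2) = -4 (attained at k = 0)
  C[0][1] = min over k of (A[0][0] + B[0][1] = -3 + -5 = -8, A[0][1] + B[1][1] = 3 + 2 = 5, A[0][2] + B[2][1] = -1 + 1 = 0) = -8 (attained at k = 0)
  C[0][2] = min over k of (A[0][0] + B[0][2] = -3 + 7 = 4, A[0][1] + B[1][2] = 3 + 3 = 6, A[0][2] + B[2][2] = -1 + -2 = -3) = -3 (attained at k = 2)
  C[1][0] = min over k of (A[1][0] + B[0][0] = -5 + -1 = -6, A[1][1] + B[1][0] = 2 + 7 = 9, A[1][2] + B[2][0] = 7 + 3 = 10) = -6 (attained at k = 0)
  C[1][1] = min over k of (A[1][0] + B[0][1] = -5 + -5 = -10, A[1][1] + B[1][1] = 2 + 2 = 4, A[1][2] + B[2][1] = 7 + 1 = 8) = -10 (attained at k = 0)
  C[1][2] = min over k of (A[1][0] + B[0][2] = -5 + 7 = 2, A[1][1] + B[1][2] = 2 + 3 = 5, A[1][2] + B[2][2] = 7 + -2 = 5) = 2 (attained at k = 0)
  C[2][0] = min over k of (A[2][0] + B[0][0] = 1 + -1 = 0, A[2][1] + B[1][0] = -3 + 7 = 4, A[2][2] + B[2][0] = 6 + 3 = 9) = 0 (attained at k = 0)
  C[2][1] = min over k of (A[2][0] + B[0][1] = 1 + -5 = -4, A[2][1] + B[1][1] = -3 + 2 = -1, A[2][2] + B[2][1] = 6 + 1 = 7) = -4 (attained at k = 0)
  C[2][2] = min over k of (A[2][0] + B[0][2] = 1 + 7 = 8, A[2][1] + B[1][2] = -3 + 3 = 0, A[2][2] + B[2][2] = 6 + -2 = 4) = 0 (attained at k = 1)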